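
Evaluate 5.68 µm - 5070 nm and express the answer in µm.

In µm:
  5.68 µm → 5.68
  5070 nm = 5070 × 10⁻³ µm = 5.07
Difference: 5.68 - 5.07 = 0.61

0.61 µm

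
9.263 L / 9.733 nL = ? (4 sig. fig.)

(9.263) / (9.733 × 10^-9) = 0.95171 × 10^9

951700000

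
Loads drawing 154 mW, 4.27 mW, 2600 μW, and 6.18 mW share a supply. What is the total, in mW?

In mW:
  154 mW → 154
  4.27 mW → 4.27
  2600 μW = 2600 × 10^-3 mW = 2.6
  6.18 mW → 6.18
Sum: 154 + 4.27 + 2.6 + 6.18 = 167.05

167.05 mW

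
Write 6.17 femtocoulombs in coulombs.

femto = 10^-15, (no prefix) = 10^0; factor is 10^-15.
6.17 × 10^-15 = 0.00000000000000617

0.00000000000000617 coulombs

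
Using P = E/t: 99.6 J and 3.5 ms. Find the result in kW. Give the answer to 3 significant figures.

28.5 kW

(99.6) / (3.5 × 10⁻³) = 28.457 × 10³ W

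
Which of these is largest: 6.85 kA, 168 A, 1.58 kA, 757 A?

6.85 kA

6.85 kA = 6850 A
168 A = 168 A
1.58 kA = 1580 A
757 A = 757 A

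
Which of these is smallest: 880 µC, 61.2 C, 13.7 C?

880 µC

880 µC = 0.00088 C
61.2 C = 61.2 C
13.7 C = 13.7 C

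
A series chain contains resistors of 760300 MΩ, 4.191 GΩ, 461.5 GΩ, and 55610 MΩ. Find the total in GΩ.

In GΩ:
  760300 MΩ = 760300e-3 GΩ = 760.3
  4.191 GΩ → 4.191
  461.5 GΩ → 461.5
  55610 MΩ = 55610e-3 GΩ = 55.61
Sum: 760.3 + 4.191 + 461.5 + 55.61 = 1281.601

1281.601 GΩ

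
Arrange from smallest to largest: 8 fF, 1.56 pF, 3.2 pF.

8 fF < 1.56 pF < 3.2 pF

8 fF = 0.000000000000008 F
1.56 pF = 0.00000000000156 F
3.2 pF = 0.0000000000032 F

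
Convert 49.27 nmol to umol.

nano = 10^-9, micro = 10^-6; factor is 10^-3.
49.27 × 10^-3 = 0.04927

0.04927 umol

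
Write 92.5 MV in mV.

92500000000 mV

mega = 1e6, milli = 1e-3; factor is 1e9.
92.5 × 1e9 = 92500000000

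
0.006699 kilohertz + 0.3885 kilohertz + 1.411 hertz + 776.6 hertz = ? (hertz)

In hertz:
  0.006699 kilohertz = 0.006699 × 10³ hertz = 6.699
  0.3885 kilohertz = 0.3885 × 10³ hertz = 388.5
  1.411 hertz → 1.411
  776.6 hertz → 776.6
Sum: 6.699 + 388.5 + 1.411 + 776.6 = 1173.21

1173.21 hertz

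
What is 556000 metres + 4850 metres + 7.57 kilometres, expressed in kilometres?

In kilometres:
  556000 metres = 556000e-3 kilometres = 556
  4850 metres = 4850e-3 kilometres = 4.85
  7.57 kilometres → 7.57
Sum: 556 + 4.85 + 7.57 = 568.42

568.42 kilometres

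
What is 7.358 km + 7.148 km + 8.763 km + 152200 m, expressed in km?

175.469 km

In km:
  7.358 km → 7.358
  7.148 km → 7.148
  8.763 km → 8.763
  152200 m = 152200e-3 km = 152.2
Sum: 7.358 + 7.148 + 8.763 + 152.2 = 175.469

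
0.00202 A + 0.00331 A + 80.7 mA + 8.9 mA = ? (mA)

94.93 mA

In mA:
  0.00202 A = 0.00202e3 mA = 2.02
  0.00331 A = 0.00331e3 mA = 3.31
  80.7 mA → 80.7
  8.9 mA → 8.9
Sum: 2.02 + 3.31 + 80.7 + 8.9 = 94.93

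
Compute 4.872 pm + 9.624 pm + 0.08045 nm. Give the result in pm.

94.946 pm

In pm:
  4.872 pm → 4.872
  9.624 pm → 9.624
  0.08045 nm = 0.08045e3 pm = 80.45
Sum: 4.872 + 9.624 + 80.45 = 94.946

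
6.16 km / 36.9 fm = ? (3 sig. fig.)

167000000000000000

(6.16 × 10^3) / (36.9 × 10^-15) = 0.1669 × 10^18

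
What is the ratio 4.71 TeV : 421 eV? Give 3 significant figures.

11200000000

(4.71 × 10¹²) / (421) = 0.01119 × 10¹²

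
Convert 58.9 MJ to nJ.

mega = 1e6, nano = 1e-9; factor is 1e15.
58.9 × 1e15 = 58900000000000000

58900000000000000 nJ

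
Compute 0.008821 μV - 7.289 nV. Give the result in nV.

In nV:
  0.008821 μV = 0.008821 × 10³ nV = 8.821
  7.289 nV → 7.289
Difference: 8.821 - 7.289 = 1.532

1.532 nV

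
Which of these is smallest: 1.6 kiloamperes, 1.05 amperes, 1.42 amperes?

1.6 kiloamperes = 1600 amperes
1.05 amperes = 1.05 amperes
1.42 amperes = 1.42 amperes

1.05 amperes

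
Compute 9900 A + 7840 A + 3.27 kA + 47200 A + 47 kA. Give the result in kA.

115.21 kA

In kA:
  9900 A = 9900 × 10⁻³ kA = 9.9
  7840 A = 7840 × 10⁻³ kA = 7.84
  3.27 kA → 3.27
  47200 A = 47200 × 10⁻³ kA = 47.2
  47 kA → 47
Sum: 9.9 + 7.84 + 3.27 + 47.2 + 47 = 115.21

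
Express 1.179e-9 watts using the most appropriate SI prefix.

1.179 nanowatts

= 1.179e-9 watts; 1e-9 is nano.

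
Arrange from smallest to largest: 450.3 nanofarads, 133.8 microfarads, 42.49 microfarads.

450.3 nanofarads = 0.0000004503 farads
133.8 microfarads = 0.0001338 farads
42.49 microfarads = 0.00004249 farads

450.3 nanofarads < 42.49 microfarads < 133.8 microfarads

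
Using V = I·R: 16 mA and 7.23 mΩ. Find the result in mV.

0.11568 mV

16e-3 × 7.23e-3 = 115.68e-6 V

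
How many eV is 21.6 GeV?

21600000000 eV

giga = 1e9, (no prefix) = 1e0; factor is 1e9.
21.6 × 1e9 = 21600000000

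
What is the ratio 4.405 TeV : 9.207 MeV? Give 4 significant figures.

(4.405 × 10¹²) / (9.207 × 10⁶) = 0.47844 × 10⁶

478400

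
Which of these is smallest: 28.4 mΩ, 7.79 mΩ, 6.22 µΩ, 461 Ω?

6.22 µΩ

28.4 mΩ = 0.0284 Ω
7.79 mΩ = 0.00779 Ω
6.22 µΩ = 0.00000622 Ω
461 Ω = 461 Ω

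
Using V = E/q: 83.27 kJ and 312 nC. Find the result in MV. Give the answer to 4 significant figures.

(83.27 × 10^3) / (312 × 10^-9) = 0.266891 × 10^12 V

266900 MV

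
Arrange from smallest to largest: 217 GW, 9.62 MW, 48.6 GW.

217 GW = 217000000000 W
9.62 MW = 9620000 W
48.6 GW = 48600000000 W

9.62 MW < 48.6 GW < 217 GW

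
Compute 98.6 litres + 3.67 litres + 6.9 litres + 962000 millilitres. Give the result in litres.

1071.17 litres

In litres:
  98.6 litres → 98.6
  3.67 litres → 3.67
  6.9 litres → 6.9
  962000 millilitres = 962000 × 10^-3 litres = 962
Sum: 98.6 + 3.67 + 6.9 + 962 = 1071.17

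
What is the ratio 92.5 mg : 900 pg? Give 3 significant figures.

103000000

(92.5 × 10^-3) / (900 × 10^-12) = 0.1028 × 10^9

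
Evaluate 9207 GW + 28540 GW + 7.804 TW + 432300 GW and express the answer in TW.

In TW:
  9207 GW = 9207e-3 TW = 9.207
  28540 GW = 28540e-3 TW = 28.54
  7.804 TW → 7.804
  432300 GW = 432300e-3 TW = 432.3
Sum: 9.207 + 28.54 + 7.804 + 432.3 = 477.851

477.851 TW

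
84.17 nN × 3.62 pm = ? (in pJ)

84.17e-9 × 3.62e-12 = 304.6954e-21 J

0.0000003046954 pJ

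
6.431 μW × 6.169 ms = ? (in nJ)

6.431 × 10⁻⁶ × 6.169 × 10⁻³ = 39.672839 × 10⁻⁹ J

39.672839 nJ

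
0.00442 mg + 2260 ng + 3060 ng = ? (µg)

In µg:
  0.00442 mg = 0.00442 × 10³ µg = 4.42
  2260 ng = 2260 × 10⁻³ µg = 2.26
  3060 ng = 3060 × 10⁻³ µg = 3.06
Sum: 4.42 + 2.26 + 3.06 = 9.74

9.74 µg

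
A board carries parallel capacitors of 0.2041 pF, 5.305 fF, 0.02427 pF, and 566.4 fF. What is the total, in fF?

800.075 fF

In fF:
  0.2041 pF = 0.2041 × 10³ fF = 204.1
  5.305 fF → 5.305
  0.02427 pF = 0.02427 × 10³ fF = 24.27
  566.4 fF → 566.4
Sum: 204.1 + 5.305 + 24.27 + 566.4 = 800.075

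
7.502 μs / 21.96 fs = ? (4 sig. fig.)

(7.502 × 10^-6) / (21.96 × 10^-15) = 0.34162 × 10^9

341600000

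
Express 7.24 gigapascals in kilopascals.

7240000 kilopascals

giga = 1e9, kilo = 1e3; factor is 1e6.
7.24 × 1e6 = 7240000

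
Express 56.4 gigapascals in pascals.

56400000000 pascals

giga = 10^9, (no prefix) = 10^0; factor is 10^9.
56.4 × 10^9 = 56400000000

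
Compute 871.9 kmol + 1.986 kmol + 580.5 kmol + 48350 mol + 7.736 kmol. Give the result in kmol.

In kmol:
  871.9 kmol → 871.9
  1.986 kmol → 1.986
  580.5 kmol → 580.5
  48350 mol = 48350e-3 kmol = 48.35
  7.736 kmol → 7.736
Sum: 871.9 + 1.986 + 580.5 + 48.35 + 7.736 = 1510.472

1510.472 kmol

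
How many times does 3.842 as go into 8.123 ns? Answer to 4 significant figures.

(8.123e-9) / (3.842e-18) = 2.1143e9

2114000000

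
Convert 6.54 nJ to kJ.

nano = 10⁻⁹, kilo = 10³; factor is 10⁻¹².
6.54 × 10⁻¹² = 0.00000000000654

0.00000000000654 kJ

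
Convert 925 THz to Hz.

925000000000000 Hz

tera = 10^12, (no prefix) = 10^0; factor is 10^12.
925 × 10^12 = 925000000000000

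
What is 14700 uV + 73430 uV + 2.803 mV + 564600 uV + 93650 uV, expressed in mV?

In mV:
  14700 uV = 14700 × 10^-3 mV = 14.7
  73430 uV = 73430 × 10^-3 mV = 73.43
  2.803 mV → 2.803
  564600 uV = 564600 × 10^-3 mV = 564.6
  93650 uV = 93650 × 10^-3 mV = 93.65
Sum: 14.7 + 73.43 + 2.803 + 564.6 + 93.65 = 749.183

749.183 mV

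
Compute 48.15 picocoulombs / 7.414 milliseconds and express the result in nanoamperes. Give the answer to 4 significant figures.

6.494 nanoamperes

(48.15 × 10^-12) / (7.414 × 10^-3) = 6.49447 × 10^-9 A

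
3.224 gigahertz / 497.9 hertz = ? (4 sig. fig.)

(3.224 × 10⁹) / (497.9) = 0.0064752 × 10⁹

6475000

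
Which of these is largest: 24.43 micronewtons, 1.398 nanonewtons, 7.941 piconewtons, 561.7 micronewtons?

561.7 micronewtons

24.43 micronewtons = 0.00002443 newtons
1.398 nanonewtons = 0.000000001398 newtons
7.941 piconewtons = 0.000000000007941 newtons
561.7 micronewtons = 0.0005617 newtons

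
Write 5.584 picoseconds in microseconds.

pico = 10^-12, micro = 10^-6; factor is 10^-6.
5.584 × 10^-6 = 0.000005584

0.000005584 microseconds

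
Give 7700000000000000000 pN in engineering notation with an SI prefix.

= 7.7 × 10⁶ N; 10⁶ is mega.

7.7 MN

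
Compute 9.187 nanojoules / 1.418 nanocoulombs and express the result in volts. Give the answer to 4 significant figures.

6.479 volts

(9.187e-9) / (1.418e-9) = 6.47884 V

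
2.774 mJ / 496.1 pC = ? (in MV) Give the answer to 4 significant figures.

(2.774e-3) / (496.1e-12) = 0.00559161e9 V

5.592 MV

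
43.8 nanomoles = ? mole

0.0000000438 moles

nano = 10⁻⁹, (no prefix) = 10⁰; factor is 10⁻⁹.
43.8 × 10⁻⁹ = 0.0000000438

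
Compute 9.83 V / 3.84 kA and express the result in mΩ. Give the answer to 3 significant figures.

(9.83) / (3.84 × 10^3) = 2.5599 × 10^-3 Ω

2.56 mΩ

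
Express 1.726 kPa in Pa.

kilo = 10^3, (no prefix) = 10^0; factor is 10^3.
1.726 × 10^3 = 1726

1726 Pa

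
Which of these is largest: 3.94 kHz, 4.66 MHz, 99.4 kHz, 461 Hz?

4.66 MHz

3.94 kHz = 3940 Hz
4.66 MHz = 4660000 Hz
99.4 kHz = 99400 Hz
461 Hz = 461 Hz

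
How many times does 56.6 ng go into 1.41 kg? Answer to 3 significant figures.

24900000000

(1.41 × 10^3) / (56.6 × 10^-9) = 0.02491 × 10^12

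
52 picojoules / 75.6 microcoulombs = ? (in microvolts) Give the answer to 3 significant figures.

0.688 microvolts

(52 × 10^-12) / (75.6 × 10^-6) = 0.68783 × 10^-6 V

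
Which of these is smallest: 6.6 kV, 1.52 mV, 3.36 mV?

1.52 mV

6.6 kV = 6600 V
1.52 mV = 0.00152 V
3.36 mV = 0.00336 V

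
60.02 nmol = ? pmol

nano = 10^-9, pico = 10^-12; factor is 10^3.
60.02 × 10^3 = 60020

60020 pmol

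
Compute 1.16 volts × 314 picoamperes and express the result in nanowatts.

1.16 × 314e-12 = 364.24e-12 W

0.36424 nanowatts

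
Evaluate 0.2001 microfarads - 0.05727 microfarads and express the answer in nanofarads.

142.83 nanofarads

In nanofarads:
  0.2001 microfarads = 0.2001 × 10³ nanofarads = 200.1
  0.05727 microfarads = 0.05727 × 10³ nanofarads = 57.27
Difference: 200.1 - 57.27 = 142.83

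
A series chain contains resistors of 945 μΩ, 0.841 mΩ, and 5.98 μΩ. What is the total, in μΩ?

1791.98 μΩ

In μΩ:
  945 μΩ → 945
  0.841 mΩ = 0.841e3 μΩ = 841
  5.98 μΩ → 5.98
Sum: 945 + 841 + 5.98 = 1791.98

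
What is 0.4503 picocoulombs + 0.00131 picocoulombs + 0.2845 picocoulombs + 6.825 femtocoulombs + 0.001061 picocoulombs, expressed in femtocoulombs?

743.996 femtocoulombs

In femtocoulombs:
  0.4503 picocoulombs = 0.4503 × 10³ femtocoulombs = 450.3
  0.00131 picocoulombs = 0.00131 × 10³ femtocoulombs = 1.31
  0.2845 picocoulombs = 0.2845 × 10³ femtocoulombs = 284.5
  6.825 femtocoulombs → 6.825
  0.001061 picocoulombs = 0.001061 × 10³ femtocoulombs = 1.061
Sum: 450.3 + 1.31 + 284.5 + 6.825 + 1.061 = 743.996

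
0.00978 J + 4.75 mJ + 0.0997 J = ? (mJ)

114.23 mJ

In mJ:
  0.00978 J = 0.00978 × 10^3 mJ = 9.78
  4.75 mJ → 4.75
  0.0997 J = 0.0997 × 10^3 mJ = 99.7
Sum: 9.78 + 4.75 + 99.7 = 114.23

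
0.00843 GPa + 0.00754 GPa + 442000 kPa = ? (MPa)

457.97 MPa

In MPa:
  0.00843 GPa = 0.00843e3 MPa = 8.43
  0.00754 GPa = 0.00754e3 MPa = 7.54
  442000 kPa = 442000e-3 MPa = 442
Sum: 8.43 + 7.54 + 442 = 457.97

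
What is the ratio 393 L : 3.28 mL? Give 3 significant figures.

(393) / (3.28e-3) = 119.8e3

120000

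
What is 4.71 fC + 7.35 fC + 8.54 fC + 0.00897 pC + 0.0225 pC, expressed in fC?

In fC:
  4.71 fC → 4.71
  7.35 fC → 7.35
  8.54 fC → 8.54
  0.00897 pC = 0.00897 × 10^3 fC = 8.97
  0.0225 pC = 0.0225 × 10^3 fC = 22.5
Sum: 4.71 + 7.35 + 8.54 + 8.97 + 22.5 = 52.07

52.07 fC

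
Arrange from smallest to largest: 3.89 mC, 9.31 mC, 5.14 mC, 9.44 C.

3.89 mC = 0.00389 C
9.31 mC = 0.00931 C
5.14 mC = 0.00514 C
9.44 C = 9.44 C

3.89 mC < 5.14 mC < 9.31 mC < 9.44 C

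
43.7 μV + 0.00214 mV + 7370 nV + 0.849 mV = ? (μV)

In μV:
  43.7 μV → 43.7
  0.00214 mV = 0.00214e3 μV = 2.14
  7370 nV = 7370e-3 μV = 7.37
  0.849 mV = 0.849e3 μV = 849
Sum: 43.7 + 2.14 + 7.37 + 849 = 902.21

902.21 μV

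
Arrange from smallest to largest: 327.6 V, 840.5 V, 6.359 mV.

6.359 mV < 327.6 V < 840.5 V

327.6 V = 327.6 V
840.5 V = 840.5 V
6.359 mV = 0.006359 V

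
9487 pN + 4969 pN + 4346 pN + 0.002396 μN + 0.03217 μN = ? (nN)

In nN:
  9487 pN = 9487 × 10⁻³ nN = 9.487
  4969 pN = 4969 × 10⁻³ nN = 4.969
  4346 pN = 4346 × 10⁻³ nN = 4.346
  0.002396 μN = 0.002396 × 10³ nN = 2.396
  0.03217 μN = 0.03217 × 10³ nN = 32.17
Sum: 9.487 + 4.969 + 4.346 + 2.396 + 32.17 = 53.368

53.368 nN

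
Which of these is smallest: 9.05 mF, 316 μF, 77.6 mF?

9.05 mF = 0.00905 F
316 μF = 0.000316 F
77.6 mF = 0.0776 F

316 μF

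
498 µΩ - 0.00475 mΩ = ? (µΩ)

In µΩ:
  498 µΩ → 498
  0.00475 mΩ = 0.00475 × 10³ µΩ = 4.75
Difference: 498 - 4.75 = 493.25

493.25 µΩ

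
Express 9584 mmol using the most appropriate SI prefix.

9.584 mol

= 9.584 mol; mantissa already in [1, 1000).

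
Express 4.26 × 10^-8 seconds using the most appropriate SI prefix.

= 42.6 × 10^-9 seconds; 10^-9 is nano.

42.6 nanoseconds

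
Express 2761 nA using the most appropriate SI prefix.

= 2.761e-6 A; 1e-6 is micro.

2.761 uA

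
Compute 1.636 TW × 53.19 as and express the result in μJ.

87.01884 μJ

1.636e12 × 53.19e-18 = 87.01884e-6 J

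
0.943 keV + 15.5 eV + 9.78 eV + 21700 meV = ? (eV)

989.98 eV

In eV:
  0.943 keV = 0.943 × 10^3 eV = 943
  15.5 eV → 15.5
  9.78 eV → 9.78
  21700 meV = 21700 × 10^-3 eV = 21.7
Sum: 943 + 15.5 + 9.78 + 21.7 = 989.98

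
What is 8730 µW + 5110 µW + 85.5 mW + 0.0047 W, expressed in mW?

In mW:
  8730 µW = 8730 × 10^-3 mW = 8.73
  5110 µW = 5110 × 10^-3 mW = 5.11
  85.5 mW → 85.5
  0.0047 W = 0.0047 × 10^3 mW = 4.7
Sum: 8.73 + 5.11 + 85.5 + 4.7 = 104.04

104.04 mW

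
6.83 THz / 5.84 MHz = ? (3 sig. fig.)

1170000

(6.83 × 10¹²) / (5.84 × 10⁶) = 1.17 × 10⁶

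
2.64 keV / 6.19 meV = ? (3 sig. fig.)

426000

(2.64e3) / (6.19e-3) = 0.4265e6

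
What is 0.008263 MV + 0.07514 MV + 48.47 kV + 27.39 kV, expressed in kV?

In kV:
  0.008263 MV = 0.008263 × 10³ kV = 8.263
  0.07514 MV = 0.07514 × 10³ kV = 75.14
  48.47 kV → 48.47
  27.39 kV → 27.39
Sum: 8.263 + 75.14 + 48.47 + 27.39 = 159.263

159.263 kV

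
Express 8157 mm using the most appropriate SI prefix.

= 8.157 m; mantissa already in [1, 1000).

8.157 m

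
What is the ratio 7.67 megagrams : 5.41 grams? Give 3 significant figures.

(7.67 × 10⁶) / (5.41) = 1.418 × 10⁶

1420000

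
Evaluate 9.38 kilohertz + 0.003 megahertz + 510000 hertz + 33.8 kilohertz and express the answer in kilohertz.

556.18 kilohertz

In kilohertz:
  9.38 kilohertz → 9.38
  0.003 megahertz = 0.003 × 10^3 kilohertz = 3
  510000 hertz = 510000 × 10^-3 kilohertz = 510
  33.8 kilohertz → 33.8
Sum: 9.38 + 3 + 510 + 33.8 = 556.18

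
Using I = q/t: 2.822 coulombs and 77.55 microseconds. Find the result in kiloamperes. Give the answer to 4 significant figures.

(2.822) / (77.55 × 10^-6) = 0.0363894 × 10^6 A

36.39 kiloamperes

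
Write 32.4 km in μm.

kilo = 10^3, micro = 10^-6; factor is 10^9.
32.4 × 10^9 = 32400000000

32400000000 μm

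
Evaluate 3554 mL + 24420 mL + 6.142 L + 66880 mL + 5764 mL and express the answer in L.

106.76 L

In L:
  3554 mL = 3554 × 10^-3 L = 3.554
  24420 mL = 24420 × 10^-3 L = 24.42
  6.142 L → 6.142
  66880 mL = 66880 × 10^-3 L = 66.88
  5764 mL = 5764 × 10^-3 L = 5.764
Sum: 3.554 + 24.42 + 6.142 + 66.88 + 5.764 = 106.76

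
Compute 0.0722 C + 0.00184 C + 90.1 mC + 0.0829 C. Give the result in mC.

247.04 mC

In mC:
  0.0722 C = 0.0722e3 mC = 72.2
  0.00184 C = 0.00184e3 mC = 1.84
  90.1 mC → 90.1
  0.0829 C = 0.0829e3 mC = 82.9
Sum: 72.2 + 1.84 + 90.1 + 82.9 = 247.04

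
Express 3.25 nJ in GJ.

0.00000000000000000325 GJ

nano = 10^-9, giga = 10^9; factor is 10^-18.
3.25 × 10^-18 = 0.00000000000000000325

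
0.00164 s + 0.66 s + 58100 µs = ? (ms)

In ms:
  0.00164 s = 0.00164 × 10³ ms = 1.64
  0.66 s = 0.66 × 10³ ms = 660
  58100 µs = 58100 × 10⁻³ ms = 58.1
Sum: 1.64 + 660 + 58.1 = 719.74

719.74 ms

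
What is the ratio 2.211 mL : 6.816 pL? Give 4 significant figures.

324400000

(2.211e-3) / (6.816e-12) = 0.32438e9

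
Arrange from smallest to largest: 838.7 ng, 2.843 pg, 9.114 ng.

838.7 ng = 0.0000008387 g
2.843 pg = 0.000000000002843 g
9.114 ng = 0.000000009114 g

2.843 pg < 9.114 ng < 838.7 ng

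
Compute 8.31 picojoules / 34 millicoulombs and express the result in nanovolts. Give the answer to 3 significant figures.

(8.31 × 10⁻¹²) / (34 × 10⁻³) = 0.24441 × 10⁻⁹ V

0.244 nanovolts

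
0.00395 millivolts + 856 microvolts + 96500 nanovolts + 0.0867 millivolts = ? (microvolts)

1043.15 microvolts

In microvolts:
  0.00395 millivolts = 0.00395e3 microvolts = 3.95
  856 microvolts → 856
  96500 nanovolts = 96500e-3 microvolts = 96.5
  0.0867 millivolts = 0.0867e3 microvolts = 86.7
Sum: 3.95 + 856 + 96.5 + 86.7 = 1043.15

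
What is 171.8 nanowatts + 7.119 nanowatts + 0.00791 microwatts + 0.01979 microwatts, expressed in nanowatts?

206.619 nanowatts

In nanowatts:
  171.8 nanowatts → 171.8
  7.119 nanowatts → 7.119
  0.00791 microwatts = 0.00791 × 10^3 nanowatts = 7.91
  0.01979 microwatts = 0.01979 × 10^3 nanowatts = 19.79
Sum: 171.8 + 7.119 + 7.91 + 19.79 = 206.619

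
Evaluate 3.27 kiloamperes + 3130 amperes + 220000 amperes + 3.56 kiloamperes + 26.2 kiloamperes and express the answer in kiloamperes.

256.16 kiloamperes

In kiloamperes:
  3.27 kiloamperes → 3.27
  3130 amperes = 3130 × 10^-3 kiloamperes = 3.13
  220000 amperes = 220000 × 10^-3 kiloamperes = 220
  3.56 kiloamperes → 3.56
  26.2 kiloamperes → 26.2
Sum: 3.27 + 3.13 + 220 + 3.56 + 26.2 = 256.16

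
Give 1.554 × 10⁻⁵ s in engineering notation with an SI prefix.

= 15.54 × 10⁻⁶ s; 10⁻⁶ is micro.

15.54 μs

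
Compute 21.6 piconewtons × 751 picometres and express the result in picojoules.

21.6 × 10⁻¹² × 751 × 10⁻¹² = 16221.6 × 10⁻²⁴ J

0.0000000162216 picojoules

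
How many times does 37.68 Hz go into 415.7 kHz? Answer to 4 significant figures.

(415.7 × 10³) / (37.68) = 11.032 × 10³

11030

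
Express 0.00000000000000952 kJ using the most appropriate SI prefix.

= 9.52 × 10⁻¹² J; 10⁻¹² is pico.

9.52 pJ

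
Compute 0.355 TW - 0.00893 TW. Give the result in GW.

In GW:
  0.355 TW = 0.355 × 10^3 GW = 355
  0.00893 TW = 0.00893 × 10^3 GW = 8.93
Difference: 355 - 8.93 = 346.07

346.07 GW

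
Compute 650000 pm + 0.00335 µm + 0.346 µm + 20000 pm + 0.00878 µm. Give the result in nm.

In nm:
  650000 pm = 650000 × 10⁻³ nm = 650
  0.00335 µm = 0.00335 × 10³ nm = 3.35
  0.346 µm = 0.346 × 10³ nm = 346
  20000 pm = 20000 × 10⁻³ nm = 20
  0.00878 µm = 0.00878 × 10³ nm = 8.78
Sum: 650 + 3.35 + 346 + 20 + 8.78 = 1028.13

1028.13 nm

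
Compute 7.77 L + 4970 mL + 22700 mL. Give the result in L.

35.44 L

In L:
  7.77 L → 7.77
  4970 mL = 4970e-3 L = 4.97
  22700 mL = 22700e-3 L = 22.7
Sum: 7.77 + 4.97 + 22.7 = 35.44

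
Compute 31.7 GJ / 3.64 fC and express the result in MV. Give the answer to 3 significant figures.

(31.7e9) / (3.64e-15) = 8.7088e24 V

8710000000000000000 MV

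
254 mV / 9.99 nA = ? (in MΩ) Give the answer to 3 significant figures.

(254e-3) / (9.99e-9) = 25.425e6 Ω

25.4 MΩ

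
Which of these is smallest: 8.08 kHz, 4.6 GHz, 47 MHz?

8.08 kHz = 8080 Hz
4.6 GHz = 4600000000 Hz
47 MHz = 47000000 Hz

8.08 kHz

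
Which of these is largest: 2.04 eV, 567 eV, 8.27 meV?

567 eV

2.04 eV = 2.04 eV
567 eV = 567 eV
8.27 meV = 0.00827 eV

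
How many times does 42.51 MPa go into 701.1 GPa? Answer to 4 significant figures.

(701.1 × 10⁹) / (42.51 × 10⁶) = 16.493 × 10³

16490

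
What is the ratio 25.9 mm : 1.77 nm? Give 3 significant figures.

14600000

(25.9e-3) / (1.77e-9) = 14.63e6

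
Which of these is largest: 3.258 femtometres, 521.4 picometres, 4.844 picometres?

3.258 femtometres = 0.000000000000003258 metres
521.4 picometres = 0.0000000005214 metres
4.844 picometres = 0.000000000004844 metres

521.4 picometres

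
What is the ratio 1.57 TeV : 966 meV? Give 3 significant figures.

(1.57 × 10¹²) / (966 × 10⁻³) = 0.001625 × 10¹⁵

1630000000000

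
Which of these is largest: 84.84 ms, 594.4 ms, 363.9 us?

594.4 ms

84.84 ms = 0.08484 s
594.4 ms = 0.5944 s
363.9 us = 0.0003639 s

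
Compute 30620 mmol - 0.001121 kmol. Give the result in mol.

29.499 mol

In mol:
  30620 mmol = 30620 × 10⁻³ mol = 30.62
  0.001121 kmol = 0.001121 × 10³ mol = 1.121
Difference: 30.62 - 1.121 = 29.499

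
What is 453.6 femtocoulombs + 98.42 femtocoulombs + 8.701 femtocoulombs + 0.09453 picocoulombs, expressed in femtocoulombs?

655.251 femtocoulombs

In femtocoulombs:
  453.6 femtocoulombs → 453.6
  98.42 femtocoulombs → 98.42
  8.701 femtocoulombs → 8.701
  0.09453 picocoulombs = 0.09453 × 10³ femtocoulombs = 94.53
Sum: 453.6 + 98.42 + 8.701 + 94.53 = 655.251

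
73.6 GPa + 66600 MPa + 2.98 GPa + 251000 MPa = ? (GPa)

In GPa:
  73.6 GPa → 73.6
  66600 MPa = 66600e-3 GPa = 66.6
  2.98 GPa → 2.98
  251000 MPa = 251000e-3 GPa = 251
Sum: 73.6 + 66.6 + 2.98 + 251 = 394.18

394.18 GPa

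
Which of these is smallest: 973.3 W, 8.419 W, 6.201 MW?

973.3 W = 973.3 W
8.419 W = 8.419 W
6.201 MW = 6201000 W

8.419 W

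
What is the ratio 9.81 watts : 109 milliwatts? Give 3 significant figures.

(9.81) / (109e-3) = 0.09e3

90.0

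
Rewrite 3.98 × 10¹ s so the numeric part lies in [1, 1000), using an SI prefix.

39.8 s

= 39.8 s; mantissa already in [1, 1000).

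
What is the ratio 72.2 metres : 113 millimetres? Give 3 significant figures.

639

(72.2) / (113 × 10⁻³) = 0.6389 × 10³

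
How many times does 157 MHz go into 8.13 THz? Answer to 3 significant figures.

(8.13 × 10¹²) / (157 × 10⁶) = 0.05178 × 10⁶

51800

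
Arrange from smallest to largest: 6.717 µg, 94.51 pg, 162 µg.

94.51 pg < 6.717 µg < 162 µg

6.717 µg = 0.000006717 g
94.51 pg = 0.00000000009451 g
162 µg = 0.000162 g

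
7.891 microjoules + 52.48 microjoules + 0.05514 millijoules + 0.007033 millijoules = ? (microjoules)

In microjoules:
  7.891 microjoules → 7.891
  52.48 microjoules → 52.48
  0.05514 millijoules = 0.05514 × 10³ microjoules = 55.14
  0.007033 millijoules = 0.007033 × 10³ microjoules = 7.033
Sum: 7.891 + 52.48 + 55.14 + 7.033 = 122.544

122.544 microjoules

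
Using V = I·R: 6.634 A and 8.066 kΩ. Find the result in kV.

6.634 × 8.066 × 10³ = 53.509844 × 10³ V

53.509844 kV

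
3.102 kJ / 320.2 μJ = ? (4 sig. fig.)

(3.102 × 10³) / (320.2 × 10⁻⁶) = 0.0096877 × 10⁹

9688000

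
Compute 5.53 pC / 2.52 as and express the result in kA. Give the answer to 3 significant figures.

2190 kA

(5.53 × 10⁻¹²) / (2.52 × 10⁻¹⁸) = 2.1944 × 10⁶ A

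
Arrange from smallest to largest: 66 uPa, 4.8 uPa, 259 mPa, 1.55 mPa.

4.8 uPa < 66 uPa < 1.55 mPa < 259 mPa

66 uPa = 0.000066 Pa
4.8 uPa = 0.0000048 Pa
259 mPa = 0.259 Pa
1.55 mPa = 0.00155 Pa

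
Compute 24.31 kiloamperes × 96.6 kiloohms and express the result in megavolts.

24.31e3 × 96.6e3 = 2348.346e6 V

2348.346 megavolts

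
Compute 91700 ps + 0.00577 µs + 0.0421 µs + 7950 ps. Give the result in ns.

In ns:
  91700 ps = 91700e-3 ns = 91.7
  0.00577 µs = 0.00577e3 ns = 5.77
  0.0421 µs = 0.0421e3 ns = 42.1
  7950 ps = 7950e-3 ns = 7.95
Sum: 91.7 + 5.77 + 42.1 + 7.95 = 147.52

147.52 ns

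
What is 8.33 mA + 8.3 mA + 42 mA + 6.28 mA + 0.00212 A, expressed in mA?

67.03 mA

In mA:
  8.33 mA → 8.33
  8.3 mA → 8.3
  42 mA → 42
  6.28 mA → 6.28
  0.00212 A = 0.00212e3 mA = 2.12
Sum: 8.33 + 8.3 + 42 + 6.28 + 2.12 = 67.03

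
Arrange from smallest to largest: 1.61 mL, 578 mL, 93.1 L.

1.61 mL = 0.00161 L
578 mL = 0.578 L
93.1 L = 93.1 L

1.61 mL < 578 mL < 93.1 L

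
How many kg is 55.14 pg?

pico = 1e-12, kilo = 1e3; factor is 1e-15.
55.14 × 1e-15 = 0.00000000000005514

0.00000000000005514 kg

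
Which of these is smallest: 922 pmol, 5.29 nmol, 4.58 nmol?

922 pmol

922 pmol = 0.000000000922 mol
5.29 nmol = 0.00000000529 mol
4.58 nmol = 0.00000000458 mol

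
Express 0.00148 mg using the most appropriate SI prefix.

= 1.48e-6 g; 1e-6 is micro.

1.48 µg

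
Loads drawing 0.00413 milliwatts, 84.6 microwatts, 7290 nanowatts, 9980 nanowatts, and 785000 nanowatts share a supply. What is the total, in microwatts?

In microwatts:
  0.00413 milliwatts = 0.00413 × 10³ microwatts = 4.13
  84.6 microwatts → 84.6
  7290 nanowatts = 7290 × 10⁻³ microwatts = 7.29
  9980 nanowatts = 9980 × 10⁻³ microwatts = 9.98
  785000 nanowatts = 785000 × 10⁻³ microwatts = 785
Sum: 4.13 + 84.6 + 7.29 + 9.98 + 785 = 891

891 microwatts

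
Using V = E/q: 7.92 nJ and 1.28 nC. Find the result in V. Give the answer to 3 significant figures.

(7.92 × 10⁻⁹) / (1.28 × 10⁻⁹) = 6.1875 V

6.19 V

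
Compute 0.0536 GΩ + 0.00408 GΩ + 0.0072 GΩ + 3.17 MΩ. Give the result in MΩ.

In MΩ:
  0.0536 GΩ = 0.0536 × 10³ MΩ = 53.6
  0.00408 GΩ = 0.00408 × 10³ MΩ = 4.08
  0.0072 GΩ = 0.0072 × 10³ MΩ = 7.2
  3.17 MΩ → 3.17
Sum: 53.6 + 4.08 + 7.2 + 3.17 = 68.05

68.05 MΩ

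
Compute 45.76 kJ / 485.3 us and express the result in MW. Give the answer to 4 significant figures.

(45.76e3) / (485.3e-6) = 0.0942922e9 W

94.29 MW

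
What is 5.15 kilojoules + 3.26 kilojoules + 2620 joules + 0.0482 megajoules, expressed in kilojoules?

59.23 kilojoules

In kilojoules:
  5.15 kilojoules → 5.15
  3.26 kilojoules → 3.26
  2620 joules = 2620 × 10^-3 kilojoules = 2.62
  0.0482 megajoules = 0.0482 × 10^3 kilojoules = 48.2
Sum: 5.15 + 3.26 + 2.62 + 48.2 = 59.23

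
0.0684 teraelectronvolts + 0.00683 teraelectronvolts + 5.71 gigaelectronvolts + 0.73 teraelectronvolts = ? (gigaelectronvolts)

810.94 gigaelectronvolts

In gigaelectronvolts:
  0.0684 teraelectronvolts = 0.0684 × 10^3 gigaelectronvolts = 68.4
  0.00683 teraelectronvolts = 0.00683 × 10^3 gigaelectronvolts = 6.83
  5.71 gigaelectronvolts → 5.71
  0.73 teraelectronvolts = 0.73 × 10^3 gigaelectronvolts = 730
Sum: 68.4 + 6.83 + 5.71 + 730 = 810.94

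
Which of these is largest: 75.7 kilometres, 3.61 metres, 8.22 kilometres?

75.7 kilometres = 75700 metres
3.61 metres = 3.61 metres
8.22 kilometres = 8220 metres

75.7 kilometres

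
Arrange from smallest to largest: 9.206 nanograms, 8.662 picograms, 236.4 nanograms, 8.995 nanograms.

8.662 picograms < 8.995 nanograms < 9.206 nanograms < 236.4 nanograms

9.206 nanograms = 0.000000009206 grams
8.662 picograms = 0.000000000008662 grams
236.4 nanograms = 0.0000002364 grams
8.995 nanograms = 0.000000008995 grams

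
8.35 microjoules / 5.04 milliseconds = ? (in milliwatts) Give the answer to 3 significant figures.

1.66 milliwatts

(8.35 × 10⁻⁶) / (5.04 × 10⁻³) = 1.6567 × 10⁻³ W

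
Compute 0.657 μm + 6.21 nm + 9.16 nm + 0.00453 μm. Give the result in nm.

In nm:
  0.657 μm = 0.657 × 10^3 nm = 657
  6.21 nm → 6.21
  9.16 nm → 9.16
  0.00453 μm = 0.00453 × 10^3 nm = 4.53
Sum: 657 + 6.21 + 9.16 + 4.53 = 676.9

676.9 nm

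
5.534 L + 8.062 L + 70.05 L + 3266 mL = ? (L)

86.912 L

In L:
  5.534 L → 5.534
  8.062 L → 8.062
  70.05 L → 70.05
  3266 mL = 3266 × 10⁻³ L = 3.266
Sum: 5.534 + 8.062 + 70.05 + 3.266 = 86.912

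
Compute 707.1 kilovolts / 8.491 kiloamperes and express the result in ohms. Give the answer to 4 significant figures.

83.28 ohms

(707.1 × 10^3) / (8.491 × 10^3) = 83.2764 Ω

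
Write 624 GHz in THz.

0.624 THz

giga = 10⁹, tera = 10¹²; factor is 10⁻³.
624 × 10⁻³ = 0.624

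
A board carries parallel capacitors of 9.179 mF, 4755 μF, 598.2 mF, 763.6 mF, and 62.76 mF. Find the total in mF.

1438.494 mF

In mF:
  9.179 mF → 9.179
  4755 μF = 4755 × 10^-3 mF = 4.755
  598.2 mF → 598.2
  763.6 mF → 763.6
  62.76 mF → 62.76
Sum: 9.179 + 4.755 + 598.2 + 763.6 + 62.76 = 1438.494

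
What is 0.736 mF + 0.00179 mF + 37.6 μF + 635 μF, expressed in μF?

In μF:
  0.736 mF = 0.736e3 μF = 736
  0.00179 mF = 0.00179e3 μF = 1.79
  37.6 μF → 37.6
  635 μF → 635
Sum: 736 + 1.79 + 37.6 + 635 = 1410.39

1410.39 μF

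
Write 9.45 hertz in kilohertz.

(no prefix) = 1e0, kilo = 1e3; factor is 1e-3.
9.45 × 1e-3 = 0.00945

0.00945 kilohertz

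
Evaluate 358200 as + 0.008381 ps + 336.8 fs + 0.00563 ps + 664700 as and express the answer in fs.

1373.711 fs

In fs:
  358200 as = 358200 × 10⁻³ fs = 358.2
  0.008381 ps = 0.008381 × 10³ fs = 8.381
  336.8 fs → 336.8
  0.00563 ps = 0.00563 × 10³ fs = 5.63
  664700 as = 664700 × 10⁻³ fs = 664.7
Sum: 358.2 + 8.381 + 336.8 + 5.63 + 664.7 = 1373.711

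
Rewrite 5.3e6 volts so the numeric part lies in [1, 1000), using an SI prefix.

= 5.3e6 volts; 1e6 is mega.

5.3 megavolts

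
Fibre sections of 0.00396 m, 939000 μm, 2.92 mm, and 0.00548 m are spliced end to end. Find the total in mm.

In mm:
  0.00396 m = 0.00396 × 10^3 mm = 3.96
  939000 μm = 939000 × 10^-3 mm = 939
  2.92 mm → 2.92
  0.00548 m = 0.00548 × 10^3 mm = 5.48
Sum: 3.96 + 939 + 2.92 + 5.48 = 951.36

951.36 mm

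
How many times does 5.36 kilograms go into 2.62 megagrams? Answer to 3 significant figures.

(2.62 × 10^6) / (5.36 × 10^3) = 0.4888 × 10^3

489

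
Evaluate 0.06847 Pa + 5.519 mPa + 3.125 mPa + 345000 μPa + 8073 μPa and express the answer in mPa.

In mPa:
  0.06847 Pa = 0.06847e3 mPa = 68.47
  5.519 mPa → 5.519
  3.125 mPa → 3.125
  345000 μPa = 345000e-3 mPa = 345
  8073 μPa = 8073e-3 mPa = 8.073
Sum: 68.47 + 5.519 + 3.125 + 345 + 8.073 = 430.187

430.187 mPa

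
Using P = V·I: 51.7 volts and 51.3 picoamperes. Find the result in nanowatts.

51.7 × 51.3 × 10^-12 = 2652.21 × 10^-12 W

2.65221 nanowatts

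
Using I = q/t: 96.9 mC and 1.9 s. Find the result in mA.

51 mA

(96.9 × 10⁻³) / (1.9) = 51 × 10⁻³ A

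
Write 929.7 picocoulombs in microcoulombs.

0.0009297 microcoulombs

pico = 10⁻¹², micro = 10⁻⁶; factor is 10⁻⁶.
929.7 × 10⁻⁶ = 0.0009297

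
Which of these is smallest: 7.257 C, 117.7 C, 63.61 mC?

7.257 C = 7.257 C
117.7 C = 117.7 C
63.61 mC = 0.06361 C

63.61 mC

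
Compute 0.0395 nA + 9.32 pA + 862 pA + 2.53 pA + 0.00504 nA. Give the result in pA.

In pA:
  0.0395 nA = 0.0395 × 10^3 pA = 39.5
  9.32 pA → 9.32
  862 pA → 862
  2.53 pA → 2.53
  0.00504 nA = 0.00504 × 10^3 pA = 5.04
Sum: 39.5 + 9.32 + 862 + 2.53 + 5.04 = 918.39

918.39 pA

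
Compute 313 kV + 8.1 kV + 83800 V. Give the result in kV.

In kV:
  313 kV → 313
  8.1 kV → 8.1
  83800 V = 83800e-3 kV = 83.8
Sum: 313 + 8.1 + 83.8 = 404.9

404.9 kV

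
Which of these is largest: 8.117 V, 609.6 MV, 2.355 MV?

8.117 V = 8.117 V
609.6 MV = 609600000 V
2.355 MV = 2355000 V

609.6 MV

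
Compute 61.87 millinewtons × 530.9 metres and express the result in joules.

32.846783 joules

61.87e-3 × 530.9 = 32846.783e-3 J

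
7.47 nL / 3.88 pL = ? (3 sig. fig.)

1930

(7.47e-9) / (3.88e-12) = 1.925e3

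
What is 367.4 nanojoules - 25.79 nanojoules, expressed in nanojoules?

341.61 nanojoules

In nanojoules:
  367.4 nanojoules → 367.4
  25.79 nanojoules → 25.79
Difference: 367.4 - 25.79 = 341.61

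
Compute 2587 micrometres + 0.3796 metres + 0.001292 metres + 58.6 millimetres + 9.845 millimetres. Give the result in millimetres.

451.924 millimetres

In millimetres:
  2587 micrometres = 2587e-3 millimetres = 2.587
  0.3796 metres = 0.3796e3 millimetres = 379.6
  0.001292 metres = 0.001292e3 millimetres = 1.292
  58.6 millimetres → 58.6
  9.845 millimetres → 9.845
Sum: 2.587 + 379.6 + 1.292 + 58.6 + 9.845 = 451.924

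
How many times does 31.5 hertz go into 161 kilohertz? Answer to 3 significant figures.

5110

(161e3) / (31.5) = 5.111e3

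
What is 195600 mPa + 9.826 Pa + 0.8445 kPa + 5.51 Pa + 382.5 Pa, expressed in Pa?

In Pa:
  195600 mPa = 195600e-3 Pa = 195.6
  9.826 Pa → 9.826
  0.8445 kPa = 0.8445e3 Pa = 844.5
  5.51 Pa → 5.51
  382.5 Pa → 382.5
Sum: 195.6 + 9.826 + 844.5 + 5.51 + 382.5 = 1437.936

1437.936 Pa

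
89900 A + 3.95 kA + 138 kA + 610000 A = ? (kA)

In kA:
  89900 A = 89900 × 10^-3 kA = 89.9
  3.95 kA → 3.95
  138 kA → 138
  610000 A = 610000 × 10^-3 kA = 610
Sum: 89.9 + 3.95 + 138 + 610 = 841.85

841.85 kA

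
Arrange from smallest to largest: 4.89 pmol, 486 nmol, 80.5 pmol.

4.89 pmol = 0.00000000000489 mol
486 nmol = 0.000000486 mol
80.5 pmol = 0.0000000000805 mol

4.89 pmol < 80.5 pmol < 486 nmol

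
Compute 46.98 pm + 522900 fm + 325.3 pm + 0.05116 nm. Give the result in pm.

946.34 pm

In pm:
  46.98 pm → 46.98
  522900 fm = 522900 × 10⁻³ pm = 522.9
  325.3 pm → 325.3
  0.05116 nm = 0.05116 × 10³ pm = 51.16
Sum: 46.98 + 522.9 + 325.3 + 51.16 = 946.34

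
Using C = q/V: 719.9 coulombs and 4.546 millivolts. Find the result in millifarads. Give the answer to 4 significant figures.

158400000 millifarads

(719.9) / (4.546 × 10^-3) = 158.359 × 10^3 F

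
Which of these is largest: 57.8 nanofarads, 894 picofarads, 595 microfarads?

595 microfarads

57.8 nanofarads = 0.0000000578 farads
894 picofarads = 0.000000000894 farads
595 microfarads = 0.000595 farads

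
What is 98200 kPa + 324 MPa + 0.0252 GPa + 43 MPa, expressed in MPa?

In MPa:
  98200 kPa = 98200 × 10^-3 MPa = 98.2
  324 MPa → 324
  0.0252 GPa = 0.0252 × 10^3 MPa = 25.2
  43 MPa → 43
Sum: 98.2 + 324 + 25.2 + 43 = 490.4

490.4 MPa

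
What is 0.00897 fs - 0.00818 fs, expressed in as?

In as:
  0.00897 fs = 0.00897e3 as = 8.97
  0.00818 fs = 0.00818e3 as = 8.18
Difference: 8.97 - 8.18 = 0.79

0.79 as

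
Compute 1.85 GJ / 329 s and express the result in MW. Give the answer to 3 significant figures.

5.62 MW

(1.85 × 10^9) / (329) = 0.0056231 × 10^9 W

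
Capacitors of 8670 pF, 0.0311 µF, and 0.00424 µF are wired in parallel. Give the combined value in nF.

44.01 nF

In nF:
  8670 pF = 8670e-3 nF = 8.67
  0.0311 µF = 0.0311e3 nF = 31.1
  0.00424 µF = 0.00424e3 nF = 4.24
Sum: 8.67 + 31.1 + 4.24 = 44.01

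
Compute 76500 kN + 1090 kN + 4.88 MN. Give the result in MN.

In MN:
  76500 kN = 76500e-3 MN = 76.5
  1090 kN = 1090e-3 MN = 1.09
  4.88 MN → 4.88
Sum: 76.5 + 1.09 + 4.88 = 82.47

82.47 MN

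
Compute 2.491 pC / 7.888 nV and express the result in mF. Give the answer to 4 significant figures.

(2.491e-12) / (7.888e-9) = 0.315796e-3 F

0.3158 mF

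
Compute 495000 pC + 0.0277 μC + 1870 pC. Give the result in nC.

In nC:
  495000 pC = 495000 × 10^-3 nC = 495
  0.0277 μC = 0.0277 × 10^3 nC = 27.7
  1870 pC = 1870 × 10^-3 nC = 1.87
Sum: 495 + 27.7 + 1.87 = 524.57

524.57 nC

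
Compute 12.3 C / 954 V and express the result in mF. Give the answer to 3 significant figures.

(12.3) / (954) = 0.012893 F

12.9 mF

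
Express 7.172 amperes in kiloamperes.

(no prefix) = 10⁰, kilo = 10³; factor is 10⁻³.
7.172 × 10⁻³ = 0.007172

0.007172 kiloamperes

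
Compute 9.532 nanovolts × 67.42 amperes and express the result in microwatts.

9.532e-9 × 67.42 = 642.64744e-9 W

0.64264744 microwatts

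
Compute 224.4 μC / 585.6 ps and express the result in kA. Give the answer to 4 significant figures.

(224.4 × 10^-6) / (585.6 × 10^-12) = 0.383197 × 10^6 A

383.2 kA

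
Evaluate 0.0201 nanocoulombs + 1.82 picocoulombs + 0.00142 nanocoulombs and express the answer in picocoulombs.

23.34 picocoulombs

In picocoulombs:
  0.0201 nanocoulombs = 0.0201 × 10^3 picocoulombs = 20.1
  1.82 picocoulombs → 1.82
  0.00142 nanocoulombs = 0.00142 × 10^3 picocoulombs = 1.42
Sum: 20.1 + 1.82 + 1.42 = 23.34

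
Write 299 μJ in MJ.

micro = 1e-6, mega = 1e6; factor is 1e-12.
299 × 1e-12 = 0.000000000299

0.000000000299 MJ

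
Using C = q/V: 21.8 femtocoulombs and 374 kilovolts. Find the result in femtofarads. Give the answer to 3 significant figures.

(21.8 × 10⁻¹⁵) / (374 × 10³) = 0.058289 × 10⁻¹⁸ F

0.0000583 femtofarads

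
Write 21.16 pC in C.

pico = 10⁻¹², (no prefix) = 10⁰; factor is 10⁻¹².
21.16 × 10⁻¹² = 0.00000000002116

0.00000000002116 C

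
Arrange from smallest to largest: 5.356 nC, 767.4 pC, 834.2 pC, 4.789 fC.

5.356 nC = 0.000000005356 C
767.4 pC = 0.0000000007674 C
834.2 pC = 0.0000000008342 C
4.789 fC = 0.000000000000004789 C

4.789 fC < 767.4 pC < 834.2 pC < 5.356 nC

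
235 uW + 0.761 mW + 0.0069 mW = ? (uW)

In uW:
  235 uW → 235
  0.761 mW = 0.761e3 uW = 761
  0.0069 mW = 0.0069e3 uW = 6.9
Sum: 235 + 761 + 6.9 = 1002.9

1002.9 uW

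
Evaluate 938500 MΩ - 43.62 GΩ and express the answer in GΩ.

In GΩ:
  938500 MΩ = 938500 × 10⁻³ GΩ = 938.5
  43.62 GΩ → 43.62
Difference: 938.5 - 43.62 = 894.88

894.88 GΩ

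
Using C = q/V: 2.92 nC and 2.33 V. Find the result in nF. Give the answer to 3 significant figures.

(2.92 × 10^-9) / (2.33) = 1.2532 × 10^-9 F

1.25 nF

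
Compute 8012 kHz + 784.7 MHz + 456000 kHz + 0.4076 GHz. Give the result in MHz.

1656.312 MHz

In MHz:
  8012 kHz = 8012 × 10^-3 MHz = 8.012
  784.7 MHz → 784.7
  456000 kHz = 456000 × 10^-3 MHz = 456
  0.4076 GHz = 0.4076 × 10^3 MHz = 407.6
Sum: 8.012 + 784.7 + 456 + 407.6 = 1656.312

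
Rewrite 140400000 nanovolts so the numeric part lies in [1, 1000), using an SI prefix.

140.4 millivolts

= 140.4e-3 volts; 1e-3 is milli.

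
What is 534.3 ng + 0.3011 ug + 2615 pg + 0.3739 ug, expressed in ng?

1211.915 ng

In ng:
  534.3 ng → 534.3
  0.3011 ug = 0.3011e3 ng = 301.1
  2615 pg = 2615e-3 ng = 2.615
  0.3739 ug = 0.3739e3 ng = 373.9
Sum: 534.3 + 301.1 + 2.615 + 373.9 = 1211.915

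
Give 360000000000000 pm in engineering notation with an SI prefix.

360 m

= 360 m; mantissa already in [1, 1000).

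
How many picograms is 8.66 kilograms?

8660000000000000 picograms

kilo = 10^3, pico = 10^-12; factor is 10^15.
8.66 × 10^15 = 8660000000000000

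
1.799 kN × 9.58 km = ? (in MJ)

17.23442 MJ

1.799 × 10^3 × 9.58 × 10^3 = 17.23442 × 10^6 J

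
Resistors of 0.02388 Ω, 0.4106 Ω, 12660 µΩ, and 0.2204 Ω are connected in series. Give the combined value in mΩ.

667.54 mΩ

In mΩ:
  0.02388 Ω = 0.02388 × 10^3 mΩ = 23.88
  0.4106 Ω = 0.4106 × 10^3 mΩ = 410.6
  12660 µΩ = 12660 × 10^-3 mΩ = 12.66
  0.2204 Ω = 0.2204 × 10^3 mΩ = 220.4
Sum: 23.88 + 410.6 + 12.66 + 220.4 = 667.54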